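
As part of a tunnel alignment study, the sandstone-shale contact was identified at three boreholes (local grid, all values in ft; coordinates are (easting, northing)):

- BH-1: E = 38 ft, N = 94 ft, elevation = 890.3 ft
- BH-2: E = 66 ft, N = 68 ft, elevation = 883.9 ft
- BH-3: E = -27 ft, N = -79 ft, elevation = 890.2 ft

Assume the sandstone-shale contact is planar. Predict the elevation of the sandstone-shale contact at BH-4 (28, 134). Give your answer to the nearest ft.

895 ft

Let the plane be z = a·E + b·N + c.
BH-2−BH-1: 28a − 26b = −6.4;  BH-3−BH-1: −65a − 173b = −0.1.
Solving gives a = −0.16905, b = 0.06410.
Then c = 890.3 − a·38 − b·94 = 890.70.
At (28, 134): z = −4.7 + 8.6 + 890.70 = 894.6 ft.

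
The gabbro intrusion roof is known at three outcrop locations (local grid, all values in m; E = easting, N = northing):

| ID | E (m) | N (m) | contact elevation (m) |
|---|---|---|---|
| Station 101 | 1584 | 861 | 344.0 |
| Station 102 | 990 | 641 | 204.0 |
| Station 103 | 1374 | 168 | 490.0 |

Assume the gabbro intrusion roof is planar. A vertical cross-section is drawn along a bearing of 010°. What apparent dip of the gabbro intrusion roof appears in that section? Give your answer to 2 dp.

Let the plane be z = a·E + b·N + c.
Station 102−Station 101: −594a − 220b = −140;  Station 103−Station 101: −210a − 693b = 146.
Solving gives a = 0.35338, b = −0.31776.
Unit vector along 010° is (sin 10°, cos 10°) = (0.1736, 0.9848).
Slope in that direction = a·(0.1736) + b·(0.9848) = −0.25157.
Apparent dip = arctan|0.25157| = 14.12° (true dip is 25.4°, so apparent ≤ true as expected).

14.12°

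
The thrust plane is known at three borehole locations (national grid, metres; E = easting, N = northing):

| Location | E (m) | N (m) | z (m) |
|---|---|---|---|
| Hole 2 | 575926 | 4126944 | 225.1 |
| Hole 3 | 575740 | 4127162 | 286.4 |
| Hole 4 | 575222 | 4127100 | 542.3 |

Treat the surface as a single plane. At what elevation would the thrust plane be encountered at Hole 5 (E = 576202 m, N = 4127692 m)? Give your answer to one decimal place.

Let the plane be z = a·E + b·N + c.
Hole 3−Hole 2: −186a + 218b = 61.3;  Hole 4−Hole 2: −704a + 156b = 317.2.
Solving gives a = −0.478778042, b = −0.127306036.
Then c = 225.1 − a·575926 − b·4126944 = 801350.70.
At (576202, 4127692): z = −275872.9 − 525480.1 + 801350.70 = -2.3 m.

-2.3 m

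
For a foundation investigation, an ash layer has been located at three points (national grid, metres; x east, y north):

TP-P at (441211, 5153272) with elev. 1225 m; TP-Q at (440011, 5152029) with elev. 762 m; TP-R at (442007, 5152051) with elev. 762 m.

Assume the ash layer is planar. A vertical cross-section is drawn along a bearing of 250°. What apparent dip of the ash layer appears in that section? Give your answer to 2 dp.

7.12°

Let the plane be z = a·x + b·y + c.
TP-Q−TP-P: −1200a − 1243b = −463;  TP-R−TP-P: 796a − 1221b = −463.
Solving gives a = −0.00415, b = 0.37649.
Unit vector along 250° is (sin 250°, cos 250°) = (-0.9397, -0.3420).
Slope in that direction = a·(-0.9397) + b·(-0.3420) = −0.12487.
Apparent dip = arctan|0.12487| = 7.12° (true dip is 20.6°, so apparent ≤ true as expected).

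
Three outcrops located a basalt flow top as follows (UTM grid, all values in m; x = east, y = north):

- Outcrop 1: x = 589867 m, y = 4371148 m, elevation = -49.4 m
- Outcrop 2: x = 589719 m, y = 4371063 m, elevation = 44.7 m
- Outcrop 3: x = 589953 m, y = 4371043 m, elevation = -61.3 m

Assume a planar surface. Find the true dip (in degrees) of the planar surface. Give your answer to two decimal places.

28.87°

Let the plane be z = a·x + b·y + c.
Outcrop 2−Outcrop 1: −148a − 85b = 94.1;  Outcrop 3−Outcrop 1: 86a − 105b = −11.9.
Solving gives a = −0.47667, b = −0.27709.
Gradient magnitude |∇z| = √(a² + b²) = √(0.22722 + 0.07678) = 0.55136.
True dip = arctan(0.55136) = 28.87°, dipping toward ENE (azimuth ≈ 060°).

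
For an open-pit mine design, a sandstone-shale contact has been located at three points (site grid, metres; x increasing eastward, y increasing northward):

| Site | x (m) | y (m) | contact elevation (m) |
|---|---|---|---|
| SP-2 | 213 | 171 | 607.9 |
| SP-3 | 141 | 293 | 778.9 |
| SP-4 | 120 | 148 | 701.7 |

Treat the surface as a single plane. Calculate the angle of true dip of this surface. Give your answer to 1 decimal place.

54.0°

Two edge vectors: SP-2→SP-3 = (-72, 122, 171), SP-2→SP-4 = (-93, -23, 93.8).
Normal n = (SP-2→SP-3) × (SP-2→SP-4) = (15376.6, -9149.4, 13002).
So ∂z/∂x = −n_x/n_z = −1.18263 and ∂z/∂y = −n_y/n_z = 0.70369.
Gradient magnitude |∇z| = √(a² + b²) = √(1.39862 + 0.49518) = 1.37616.
True dip = arctan(1.37616) = 54.0°, dipping toward ESE (azimuth ≈ 121°).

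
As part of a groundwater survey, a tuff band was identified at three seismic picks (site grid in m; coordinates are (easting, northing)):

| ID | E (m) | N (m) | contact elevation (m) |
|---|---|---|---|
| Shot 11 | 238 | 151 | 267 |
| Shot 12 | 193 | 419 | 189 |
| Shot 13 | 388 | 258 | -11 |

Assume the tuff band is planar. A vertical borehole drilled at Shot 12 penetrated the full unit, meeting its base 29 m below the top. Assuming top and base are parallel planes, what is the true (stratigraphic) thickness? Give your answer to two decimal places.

Let the plane be z = a·E + b·N + c.
Shot 12−Shot 11: −45a + 268b = −78;  Shot 13−Shot 11: 150a + 107b = −278.
Solving gives a = −1.46969, b = −0.53782.
|∇z| = √(a²+b²) = 1.56500, so dip δ = arctan(1.56500) = 57.42°.
True thickness = vertical thickness × cos δ = 29 × cos 57.42° = 15.61 m.

15.61 m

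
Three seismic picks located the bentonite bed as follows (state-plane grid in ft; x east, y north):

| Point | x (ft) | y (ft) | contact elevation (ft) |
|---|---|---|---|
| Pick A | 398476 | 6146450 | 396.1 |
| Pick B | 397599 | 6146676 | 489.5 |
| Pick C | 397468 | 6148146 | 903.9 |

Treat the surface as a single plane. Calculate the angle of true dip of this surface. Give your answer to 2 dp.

Let the plane be z = a·x + b·y + c.
Pick B−Pick A: −877a + 226b = 93.4;  Pick C−Pick A: −1008a + 1696b = 507.8.
Solving gives a = −0.03465, b = 0.27882.
Gradient magnitude |∇z| = √(a² + b²) = √(0.00120 + 0.07774) = 0.28096.
True dip = arctan(0.28096) = 15.69°, dipping toward S (azimuth ≈ 173°).

15.69°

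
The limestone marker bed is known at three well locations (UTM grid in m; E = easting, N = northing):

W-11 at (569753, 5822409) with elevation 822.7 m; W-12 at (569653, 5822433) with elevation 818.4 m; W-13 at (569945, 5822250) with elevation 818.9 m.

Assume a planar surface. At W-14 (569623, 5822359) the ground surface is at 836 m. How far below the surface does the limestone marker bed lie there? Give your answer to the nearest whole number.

28 m

Let the plane be z = a·E + b·N + c.
W-12−W-11: −100a + 24b = −4.3;  W-13−W-11: 192a − 159b = −3.8.
Solving gives a = 0.06862380, b = 0.10676585.
Then c = 822.7 − a·569753 − b·5822409 = −659910.38.
At (569623, 5822359): z_contact = 39089.7 + 621629.1 − 659910.38 = 808.4 m.
Depth below ground = 836 − 808.4 = 28 m.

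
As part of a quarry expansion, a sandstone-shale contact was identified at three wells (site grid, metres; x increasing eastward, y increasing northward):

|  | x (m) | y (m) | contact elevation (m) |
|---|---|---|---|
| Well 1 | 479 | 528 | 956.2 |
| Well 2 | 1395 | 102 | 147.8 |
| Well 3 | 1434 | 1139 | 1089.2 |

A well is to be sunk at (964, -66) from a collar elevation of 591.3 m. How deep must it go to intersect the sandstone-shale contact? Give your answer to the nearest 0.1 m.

403.9 m

Let the plane be z = a·x + b·y + c.
Well 2−Well 1: 916a − 426b = −808.4;  Well 3−Well 1: 955a + 611b = 133.
Solving gives a = −0.452428, b = 0.924826.
Then c = 956.2 − a·479 − b·528 = 684.60.
At (964, -66): z_contact = −436.14 − 61.04 + 684.60 = 187.43 m.
Depth below ground = 591.3 − 187.43 = 403.9 m.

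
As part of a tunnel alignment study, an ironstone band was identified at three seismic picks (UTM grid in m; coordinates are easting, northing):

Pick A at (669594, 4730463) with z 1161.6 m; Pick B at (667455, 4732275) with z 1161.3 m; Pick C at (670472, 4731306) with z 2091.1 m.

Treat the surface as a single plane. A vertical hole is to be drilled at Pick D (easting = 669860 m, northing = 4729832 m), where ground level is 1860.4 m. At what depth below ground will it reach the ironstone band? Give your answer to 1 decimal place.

936.4 m

Two edge vectors: Pick A→Pick B = (-2139, 1812, -0.3), Pick A→Pick C = (878, 843, 929.5).
Normal n = (Pick A→Pick B) × (Pick A→Pick C) = (1684506.9, 1987937.1, -3394113).
So ∂z/∂easting = −n_x/n_z = 0.496302539 and ∂z/∂northing = −n_y/n_z = 0.585701507.
Intercept c from Pick A: 1161.6 − 332321.20 − 2770639.31 = −3101798.91.
At (669860, 4729832): z_contact = 332453.22 + 2770269.73 − 3101798.91 = 924.04 m.
Depth below ground = 1860.4 − 924.04 = 936.4 m.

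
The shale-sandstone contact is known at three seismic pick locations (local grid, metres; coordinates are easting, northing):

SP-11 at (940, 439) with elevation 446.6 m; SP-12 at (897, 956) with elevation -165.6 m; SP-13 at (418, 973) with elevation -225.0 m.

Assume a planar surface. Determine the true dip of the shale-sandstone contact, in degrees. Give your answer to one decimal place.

Two edge vectors: SP-11→SP-12 = (-43, 517, -612.2), SP-11→SP-13 = (-522, 534, -671.6).
Normal n = (SP-11→SP-12) × (SP-11→SP-13) = (-20302.4, 290689.6, 246912).
So ∂z/∂easting = −n_x/n_z = 0.08223 and ∂z/∂northing = −n_y/n_z = −1.17730.
Gradient magnitude |∇z| = √(a² + b²) = √(0.00676 + 1.38604) = 1.18017.
True dip = arctan(1.18017) = 49.7°, dipping toward N (azimuth ≈ 356°).

49.7°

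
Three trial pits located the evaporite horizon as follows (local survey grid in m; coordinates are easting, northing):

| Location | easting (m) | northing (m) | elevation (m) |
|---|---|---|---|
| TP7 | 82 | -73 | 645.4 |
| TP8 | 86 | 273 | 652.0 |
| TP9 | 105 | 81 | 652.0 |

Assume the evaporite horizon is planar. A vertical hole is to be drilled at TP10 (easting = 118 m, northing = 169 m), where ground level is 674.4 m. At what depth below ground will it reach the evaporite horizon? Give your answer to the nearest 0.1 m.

18.7 m

Let the plane be z = a·easting + b·northing + c.
TP8−TP7: 4a + 346b = 6.6;  TP9−TP7: 23a + 154b = 6.6.
Solving gives a = 0.17260, b = 0.01708.
Then c = 645.4 − a·82 − b·-73 = 632.49.
At (118, 169): z_contact = 20.37 + 2.89 + 632.49 = 655.75 m.
Depth below ground = 674.4 − 655.75 = 18.7 m.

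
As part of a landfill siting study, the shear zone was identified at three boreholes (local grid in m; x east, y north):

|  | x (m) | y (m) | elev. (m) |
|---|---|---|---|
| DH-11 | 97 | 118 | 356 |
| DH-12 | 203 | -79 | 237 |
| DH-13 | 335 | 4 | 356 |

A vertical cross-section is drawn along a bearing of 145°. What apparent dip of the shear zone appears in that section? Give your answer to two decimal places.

Two edge vectors: DH-11→DH-12 = (106, -197, -119), DH-11→DH-13 = (238, -114, 0).
Normal n = (DH-11→DH-12) × (DH-11→DH-13) = (-13566, -28322, 34802).
So ∂z/∂x = −n_x/n_z = 0.38981 and ∂z/∂y = −n_y/n_z = 0.81380.
Unit vector along 145° is (sin 145°, cos 145°) = (0.5736, -0.8192).
Slope in that direction = a·(0.5736) + b·(-0.8192) = −0.44305.
Apparent dip = arctan|0.44305| = 23.90° (true dip is 42.1°, so apparent ≤ true as expected).

23.90°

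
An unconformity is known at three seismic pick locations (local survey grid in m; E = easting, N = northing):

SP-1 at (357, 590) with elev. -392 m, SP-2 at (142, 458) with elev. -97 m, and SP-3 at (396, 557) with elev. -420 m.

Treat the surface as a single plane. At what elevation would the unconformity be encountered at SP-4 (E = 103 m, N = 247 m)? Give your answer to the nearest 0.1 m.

40.3 m

Two edge vectors: SP-1→SP-2 = (-215, -132, 295), SP-1→SP-3 = (39, -33, -28).
Normal n = (SP-1→SP-2) × (SP-1→SP-3) = (13431, 5485, 12243).
So ∂z/∂E = −n_x/n_z = −1.09704 and ∂z/∂N = −n_y/n_z = −0.44801.
Intercept c from SP-1: -392 + 391.64 + 264.33 = 263.97.
At (103, 247): z = −113.0 − 110.7 + 263.97 = 40.3 m.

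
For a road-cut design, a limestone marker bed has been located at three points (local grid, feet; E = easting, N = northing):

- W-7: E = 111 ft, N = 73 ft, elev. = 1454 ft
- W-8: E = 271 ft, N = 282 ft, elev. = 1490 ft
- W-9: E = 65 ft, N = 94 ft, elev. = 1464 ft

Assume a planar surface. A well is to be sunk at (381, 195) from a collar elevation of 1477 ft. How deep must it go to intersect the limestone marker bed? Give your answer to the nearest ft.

Two edge vectors: W-7→W-8 = (160, 209, 36), W-7→W-9 = (-46, 21, 10).
Normal n = (W-7→W-8) × (W-7→W-9) = (1334, -3256, 12974).
So ∂z/∂E = −n_x/n_z = −0.10282 and ∂z/∂N = −n_y/n_z = 0.25096.
Intercept c from W-7: 1454 + 11.41 − 18.32 = 1447.09.
At (381, 195): z_contact = −39.2 + 48.9 + 1447.09 = 1456.9 ft.
Depth below ground = 1477 − 1456.9 = 20 ft.

20 ft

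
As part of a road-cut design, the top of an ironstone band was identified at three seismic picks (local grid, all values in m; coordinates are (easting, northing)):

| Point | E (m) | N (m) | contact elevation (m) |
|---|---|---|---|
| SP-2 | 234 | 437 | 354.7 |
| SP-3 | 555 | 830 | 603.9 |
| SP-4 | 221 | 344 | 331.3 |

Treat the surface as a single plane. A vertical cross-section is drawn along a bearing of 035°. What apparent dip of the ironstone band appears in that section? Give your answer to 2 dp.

Let the plane be z = a·E + b·N + c.
SP-3−SP-2: 321a + 393b = 249.2;  SP-4−SP-2: −13a − 93b = −23.4.
Solving gives a = 0.56496, b = 0.17264.
Unit vector along 035° is (sin 35°, cos 35°) = (0.5736, 0.8192).
Slope in that direction = a·(0.5736) + b·(0.8192) = 0.46547.
Apparent dip = arctan|0.46547| = 24.96° (true dip is 30.6°, so apparent ≤ true as expected).

24.96°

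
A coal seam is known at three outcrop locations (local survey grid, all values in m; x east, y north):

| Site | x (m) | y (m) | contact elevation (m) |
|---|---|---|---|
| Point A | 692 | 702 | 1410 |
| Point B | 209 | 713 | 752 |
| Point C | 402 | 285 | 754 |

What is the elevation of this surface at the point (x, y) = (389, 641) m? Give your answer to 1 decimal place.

955.4 m

Two edge vectors: Point A→Point B = (-483, 11, -658), Point A→Point C = (-290, -417, -656).
Normal n = (Point A→Point B) × (Point A→Point C) = (-281602, -126028, 204601).
So ∂z/∂x = −n_x/n_z = 1.37635 and ∂z/∂y = −n_y/n_z = 0.61597.
Intercept c from Point A: 1410 − 952.43 − 432.41 = 25.16.
At (389, 641): z = 535.4 + 394.8 + 25.16 = 955.4 m.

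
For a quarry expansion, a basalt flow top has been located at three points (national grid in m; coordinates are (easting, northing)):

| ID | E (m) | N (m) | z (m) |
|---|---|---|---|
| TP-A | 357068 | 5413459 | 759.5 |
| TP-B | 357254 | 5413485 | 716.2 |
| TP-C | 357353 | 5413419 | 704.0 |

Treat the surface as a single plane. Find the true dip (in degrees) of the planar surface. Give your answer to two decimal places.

14.22°

Two edge vectors: TP-A→TP-B = (186, 26, -43.3), TP-A→TP-C = (285, -40, -55.5).
Normal n = (TP-A→TP-B) × (TP-A→TP-C) = (-3175, -2017.5, -14850).
So ∂z/∂E = −n_x/n_z = −0.21380 and ∂z/∂N = −n_y/n_z = −0.13586.
Gradient magnitude |∇z| = √(a² + b²) = √(0.04571 + 0.01846) = 0.25332.
True dip = arctan(0.25332) = 14.22°, dipping toward ENE (azimuth ≈ 058°).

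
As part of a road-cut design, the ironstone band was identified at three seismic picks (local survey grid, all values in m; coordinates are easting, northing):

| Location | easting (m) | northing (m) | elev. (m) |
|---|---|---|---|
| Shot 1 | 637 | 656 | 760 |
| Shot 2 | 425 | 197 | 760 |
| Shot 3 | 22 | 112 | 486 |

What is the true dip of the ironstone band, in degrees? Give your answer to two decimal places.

39.68°

Let the plane be z = a·easting + b·northing + c.
Shot 2−Shot 1: −212a − 459b = 0;  Shot 3−Shot 1: −615a − 544b = −274.
Solving gives a = 0.75328, b = −0.34792.
Gradient magnitude |∇z| = √(a² + b²) = √(0.56744 + 0.12105) = 0.82975.
True dip = arctan(0.82975) = 39.68°, dipping toward WNW (azimuth ≈ 295°).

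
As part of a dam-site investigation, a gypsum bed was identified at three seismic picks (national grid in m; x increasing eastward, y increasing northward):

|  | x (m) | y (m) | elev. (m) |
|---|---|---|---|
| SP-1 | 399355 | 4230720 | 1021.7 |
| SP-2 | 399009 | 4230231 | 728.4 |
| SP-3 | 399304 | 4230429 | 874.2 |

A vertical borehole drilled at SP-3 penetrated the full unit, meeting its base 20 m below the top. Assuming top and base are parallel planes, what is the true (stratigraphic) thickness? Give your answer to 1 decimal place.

17.8 m

Let the plane be z = a·x + b·y + c.
SP-2−SP-1: −346a − 489b = −293.3;  SP-3−SP-1: −51a − 291b = −147.5.
Solving gives a = 0.17457, b = 0.47628.
|∇z| = √(a²+b²) = 0.50726, so dip δ = arctan(0.50726) = 26.90°.
True thickness = vertical thickness × cos δ = 20 × cos 26.90° = 17.8 m.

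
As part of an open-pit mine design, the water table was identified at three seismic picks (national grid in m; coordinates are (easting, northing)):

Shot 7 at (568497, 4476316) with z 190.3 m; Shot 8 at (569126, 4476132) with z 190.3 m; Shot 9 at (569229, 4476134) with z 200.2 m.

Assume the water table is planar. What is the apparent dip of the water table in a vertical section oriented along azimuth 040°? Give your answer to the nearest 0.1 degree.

Two edge vectors: Shot 7→Shot 8 = (629, -184, 0), Shot 7→Shot 9 = (732, -182, 9.9).
Normal n = (Shot 7→Shot 8) × (Shot 7→Shot 9) = (-1821.6, -6227.1, 20210).
So ∂z/∂E = −n_x/n_z = 0.09013 and ∂z/∂N = −n_y/n_z = 0.30812.
Unit vector along 040° is (sin 40°, cos 40°) = (0.6428, 0.7660).
Slope in that direction = a·(0.6428) + b·(0.7660) = 0.29397.
Apparent dip = arctan|0.29397| = 16.4° (true dip is 17.8°, so apparent ≤ true as expected).

16.4°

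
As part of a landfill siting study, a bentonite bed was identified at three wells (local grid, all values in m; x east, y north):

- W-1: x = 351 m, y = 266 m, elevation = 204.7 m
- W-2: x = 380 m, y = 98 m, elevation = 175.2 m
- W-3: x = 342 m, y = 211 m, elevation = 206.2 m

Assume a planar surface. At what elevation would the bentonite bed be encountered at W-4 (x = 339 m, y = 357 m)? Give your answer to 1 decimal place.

Let the plane be z = a·x + b·y + c.
W-2−W-1: 29a − 168b = −29.5;  W-3−W-1: −9a − 55b = 1.5.
Solving gives a = −0.60332, b = 0.07145.
Then c = 204.7 − a·351 − b·266 = 397.46.
At (339, 357): z = −204.5 + 25.5 + 397.46 = 218.4 m.

218.4 m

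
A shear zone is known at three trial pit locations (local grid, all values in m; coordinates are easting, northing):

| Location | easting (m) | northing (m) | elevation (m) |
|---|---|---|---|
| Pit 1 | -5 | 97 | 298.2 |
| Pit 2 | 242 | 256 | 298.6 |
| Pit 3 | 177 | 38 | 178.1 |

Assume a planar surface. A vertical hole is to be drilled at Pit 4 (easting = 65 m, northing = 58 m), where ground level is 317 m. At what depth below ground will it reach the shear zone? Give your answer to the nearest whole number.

Let the plane be z = a·easting + b·northing + c.
Pit 2−Pit 1: 247a + 159b = 0.4;  Pit 3−Pit 1: 182a − 59b = −120.1.
Solving gives a = −0.43833, b = 0.68345.
Then c = 298.2 − a·-5 − b·97 = 229.71.
At (65, 58): z_contact = −28.5 + 39.6 + 229.71 = 240.9 m.
Depth below ground = 317 − 240.9 = 76 m.

76 m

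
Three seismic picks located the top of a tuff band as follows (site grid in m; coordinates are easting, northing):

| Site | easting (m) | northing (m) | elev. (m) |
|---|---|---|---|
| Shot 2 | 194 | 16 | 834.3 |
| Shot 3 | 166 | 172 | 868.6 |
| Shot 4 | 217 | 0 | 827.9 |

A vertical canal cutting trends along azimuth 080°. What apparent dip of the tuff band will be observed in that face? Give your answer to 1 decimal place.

6.1°

Let the plane be z = a·easting + b·northing + c.
Shot 3−Shot 2: −28a + 156b = 34.3;  Shot 4−Shot 2: 23a − 16b = −6.4.
Solving gives a = −0.14318, b = 0.19417.
Unit vector along 080° is (sin 80°, cos 80°) = (0.9848, 0.1736).
Slope in that direction = a·(0.9848) + b·(0.1736) = −0.10729.
Apparent dip = arctan|0.10729| = 6.1° (true dip is 13.6°, so apparent ≤ true as expected).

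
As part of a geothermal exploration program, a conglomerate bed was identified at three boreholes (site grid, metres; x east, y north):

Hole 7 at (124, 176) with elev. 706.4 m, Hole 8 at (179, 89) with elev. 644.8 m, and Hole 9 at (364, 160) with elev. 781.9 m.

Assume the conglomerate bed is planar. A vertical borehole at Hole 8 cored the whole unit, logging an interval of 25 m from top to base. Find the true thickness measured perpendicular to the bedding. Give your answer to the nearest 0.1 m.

17.5 m

Two edge vectors: Hole 7→Hole 8 = (55, -87, -61.6), Hole 7→Hole 9 = (240, -16, 75.5).
Normal n = (Hole 7→Hole 8) × (Hole 7→Hole 9) = (-7554.1, -18936.5, 20000).
So ∂z/∂x = −n_x/n_z = 0.37771 and ∂z/∂y = −n_y/n_z = 0.94683.
|∇z| = √(a²+b²) = 1.01938, so dip δ = arctan(1.01938) = 45.55°.
True thickness = vertical thickness × cos δ = 25 × cos 45.55° = 17.5 m.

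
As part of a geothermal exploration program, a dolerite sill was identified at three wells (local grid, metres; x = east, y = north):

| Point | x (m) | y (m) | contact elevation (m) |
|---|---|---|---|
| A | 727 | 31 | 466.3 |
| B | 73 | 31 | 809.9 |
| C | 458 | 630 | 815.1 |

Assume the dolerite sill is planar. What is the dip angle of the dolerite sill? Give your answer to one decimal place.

32.2°

Let the plane be z = a·x + b·y + c.
B−A: −654a + 0b = 343.6;  C−A: −269a + 599b = 348.8.
Solving gives a = −0.52538, b = 0.34636.
Gradient magnitude |∇z| = √(a² + b²) = √(0.27603 + 0.11997) = 0.62928.
True dip = arctan(0.62928) = 32.2°, dipping toward ESE (azimuth ≈ 123°).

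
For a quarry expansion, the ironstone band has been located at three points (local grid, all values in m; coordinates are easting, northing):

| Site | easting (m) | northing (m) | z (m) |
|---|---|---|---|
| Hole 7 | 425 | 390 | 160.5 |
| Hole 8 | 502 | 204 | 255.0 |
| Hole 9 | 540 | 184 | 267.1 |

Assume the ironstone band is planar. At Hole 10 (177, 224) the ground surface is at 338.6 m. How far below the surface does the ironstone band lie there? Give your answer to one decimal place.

Two edge vectors: Hole 7→Hole 8 = (77, -186, 94.5), Hole 7→Hole 9 = (115, -206, 106.6).
Normal n = (Hole 7→Hole 8) × (Hole 7→Hole 9) = (-360.6, 2659.3, 5528).
So ∂z/∂easting = −n_x/n_z = 0.06523 and ∂z/∂northing = −n_y/n_z = −0.48106.
Intercept c from Hole 7: 160.5 − 27.72 + 187.61 = 320.39.
At (177, 224): z_contact = 11.55 − 107.76 + 320.39 = 224.18 m.
Depth below ground = 338.6 − 224.18 = 114.4 m.

114.4 m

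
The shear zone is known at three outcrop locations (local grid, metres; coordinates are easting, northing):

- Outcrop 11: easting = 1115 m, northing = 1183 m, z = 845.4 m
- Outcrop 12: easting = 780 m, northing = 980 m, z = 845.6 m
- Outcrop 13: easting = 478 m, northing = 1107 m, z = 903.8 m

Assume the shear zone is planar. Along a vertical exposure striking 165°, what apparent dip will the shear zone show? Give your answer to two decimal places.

11.88°

Let the plane be z = a·easting + b·northing + c.
Outcrop 12−Outcrop 11: −335a − 203b = 0.2;  Outcrop 13−Outcrop 11: −637a − 76b = 58.4.
Solving gives a = −0.11401, b = 0.18716.
Unit vector along 165° is (sin 165°, cos 165°) = (0.2588, -0.9659).
Slope in that direction = a·(0.2588) + b·(-0.9659) = −0.21029.
Apparent dip = arctan|0.21029| = 11.88° (true dip is 12.4°, so apparent ≤ true as expected).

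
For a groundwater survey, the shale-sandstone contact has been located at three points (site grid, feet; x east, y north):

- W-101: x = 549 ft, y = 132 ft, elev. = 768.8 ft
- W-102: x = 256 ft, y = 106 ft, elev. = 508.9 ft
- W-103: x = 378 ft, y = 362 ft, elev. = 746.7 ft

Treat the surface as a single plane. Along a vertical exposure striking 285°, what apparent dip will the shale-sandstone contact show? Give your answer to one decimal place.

Let the plane be z = a·x + b·y + c.
W-102−W-101: −293a − 26b = −259.9;  W-103−W-101: −171a + 230b = −22.1.
Solving gives a = 0.84013, b = 0.52853.
Unit vector along 285° is (sin 285°, cos 285°) = (-0.9659, 0.2588).
Slope in that direction = a·(-0.9659) + b·(0.2588) = −0.67471.
Apparent dip = arctan|0.67471| = 34.0° (true dip is 44.8°, so apparent ≤ true as expected).

34.0°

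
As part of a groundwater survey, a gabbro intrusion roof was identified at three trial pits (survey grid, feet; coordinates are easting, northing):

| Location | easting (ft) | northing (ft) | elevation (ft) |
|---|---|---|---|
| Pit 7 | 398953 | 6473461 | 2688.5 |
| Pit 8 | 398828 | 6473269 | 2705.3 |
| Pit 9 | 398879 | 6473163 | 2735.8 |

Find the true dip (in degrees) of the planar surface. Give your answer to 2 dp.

15.05°

Let the plane be z = a·easting + b·northing + c.
Pit 8−Pit 7: −125a − 192b = 16.8;  Pit 9−Pit 7: −74a − 298b = 47.3.
Solving gives a = 0.17686, b = −0.20264.
Gradient magnitude |∇z| = √(a² + b²) = √(0.03128 + 0.04106) = 0.26897.
True dip = arctan(0.26897) = 15.05°, dipping toward NW (azimuth ≈ 319°).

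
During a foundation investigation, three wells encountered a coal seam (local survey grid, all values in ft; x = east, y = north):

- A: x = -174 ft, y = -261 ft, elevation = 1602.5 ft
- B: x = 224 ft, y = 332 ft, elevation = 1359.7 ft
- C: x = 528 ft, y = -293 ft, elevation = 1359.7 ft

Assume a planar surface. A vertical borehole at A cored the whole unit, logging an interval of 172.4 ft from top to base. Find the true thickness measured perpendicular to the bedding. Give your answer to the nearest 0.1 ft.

160.4 ft

Let the plane be z = a·x + b·y + c.
B−A: 398a + 593b = −242.8;  C−A: 702a − 32b = −242.8.
Solving gives a = −0.35371, b = −0.17205.
|∇z| = √(a²+b²) = 0.39333, so dip δ = arctan(0.39333) = 21.47°.
True thickness = vertical thickness × cos δ = 172.4 × cos 21.47° = 160.4 ft.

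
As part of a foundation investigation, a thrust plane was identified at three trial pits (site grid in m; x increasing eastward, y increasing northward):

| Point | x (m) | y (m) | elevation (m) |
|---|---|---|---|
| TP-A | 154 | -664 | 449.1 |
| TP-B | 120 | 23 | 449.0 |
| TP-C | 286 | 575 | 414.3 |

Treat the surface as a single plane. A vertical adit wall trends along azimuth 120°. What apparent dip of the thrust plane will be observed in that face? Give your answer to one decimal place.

Let the plane be z = a·x + b·y + c.
TP-B−TP-A: −34a + 687b = −0.1;  TP-C−TP-A: 132a + 1239b = −34.8.
Solving gives a = −0.17908, b = −0.00901.
Unit vector along 120° is (sin 120°, cos 120°) = (0.8660, -0.5000).
Slope in that direction = a·(0.8660) + b·(-0.5000) = −0.15058.
Apparent dip = arctan|0.15058| = 8.6° (true dip is 10.2°, so apparent ≤ true as expected).

8.6°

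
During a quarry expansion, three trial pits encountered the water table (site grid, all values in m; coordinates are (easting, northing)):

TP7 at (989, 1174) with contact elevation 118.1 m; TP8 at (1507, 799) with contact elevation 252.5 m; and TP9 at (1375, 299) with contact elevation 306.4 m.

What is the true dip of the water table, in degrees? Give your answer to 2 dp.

11.99°

Two edge vectors: TP7→TP8 = (518, -375, 134.4), TP7→TP9 = (386, -875, 188.3).
Normal n = (TP7→TP8) × (TP7→TP9) = (46987.5, -45661, -308500).
So ∂z/∂E = −n_x/n_z = 0.15231 and ∂z/∂N = −n_y/n_z = −0.14801.
Gradient magnitude |∇z| = √(a² + b²) = √(0.02320 + 0.02191) = 0.21238.
True dip = arctan(0.21238) = 11.99°, dipping toward NW (azimuth ≈ 314°).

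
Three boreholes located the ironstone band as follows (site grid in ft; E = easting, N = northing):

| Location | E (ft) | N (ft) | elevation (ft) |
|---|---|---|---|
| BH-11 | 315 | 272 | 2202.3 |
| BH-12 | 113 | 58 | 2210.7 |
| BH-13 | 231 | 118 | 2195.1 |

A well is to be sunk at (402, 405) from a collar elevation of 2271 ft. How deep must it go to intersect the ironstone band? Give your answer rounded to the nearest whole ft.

Let the plane be z = a·E + b·N + c.
BH-12−BH-11: −202a − 214b = 8.4;  BH-13−BH-11: −84a − 154b = −7.2.
Solving gives a = −0.21584, b = 0.16448.
Then c = 2202.3 − a·315 − b·272 = 2225.55.
At (402, 405): z_contact = −86.8 + 66.6 + 2225.55 = 2205.4 ft.
Depth below ground = 2271 − 2205.4 = 66 ft.

66 ft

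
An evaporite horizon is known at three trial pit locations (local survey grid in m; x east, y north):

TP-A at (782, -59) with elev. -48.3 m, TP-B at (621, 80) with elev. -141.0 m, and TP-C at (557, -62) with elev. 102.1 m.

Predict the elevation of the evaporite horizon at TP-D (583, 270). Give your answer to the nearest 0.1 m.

Let the plane be z = a·x + b·y + c.
TP-B−TP-A: −161a + 139b = −92.7;  TP-C−TP-A: −225a − 3b = 150.4.
Solving gives a = −0.64952, b = −1.41923.
Then c = -48.3 − a·782 − b·-59 = 375.89.
At (583, 270): z = −378.7 − 383.2 + 375.89 = -386.0 m.

-386.0 m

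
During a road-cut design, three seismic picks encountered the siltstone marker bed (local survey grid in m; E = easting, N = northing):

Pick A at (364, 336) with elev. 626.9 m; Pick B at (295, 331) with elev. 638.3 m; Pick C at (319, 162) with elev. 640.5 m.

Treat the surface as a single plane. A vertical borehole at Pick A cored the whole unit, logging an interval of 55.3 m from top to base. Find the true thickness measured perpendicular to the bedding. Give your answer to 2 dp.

54.55 m

Let the plane be z = a·E + b·N + c.
Pick B−Pick A: −69a − 5b = 11.4;  Pick C−Pick A: −45a − 174b = 13.6.
Solving gives a = −0.16260, b = −0.03611.
|∇z| = √(a²+b²) = 0.16656, so dip δ = arctan(0.16656) = 9.46°.
True thickness = vertical thickness × cos δ = 55.3 × cos 9.46° = 54.55 m.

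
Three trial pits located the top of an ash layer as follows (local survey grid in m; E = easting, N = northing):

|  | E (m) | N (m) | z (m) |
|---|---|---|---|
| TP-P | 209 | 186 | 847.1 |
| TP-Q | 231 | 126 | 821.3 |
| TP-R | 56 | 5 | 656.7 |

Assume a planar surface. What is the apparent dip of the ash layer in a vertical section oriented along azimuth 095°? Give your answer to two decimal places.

Two edge vectors: TP-P→TP-Q = (22, -60, -25.8), TP-P→TP-R = (-153, -181, -190.4).
Normal n = (TP-P→TP-Q) × (TP-P→TP-R) = (6754.2, 8136.2, -13162).
So ∂z/∂E = −n_x/n_z = 0.51316 and ∂z/∂N = −n_y/n_z = 0.61816.
Unit vector along 095° is (sin 95°, cos 95°) = (0.9962, -0.0872).
Slope in that direction = a·(0.9962) + b·(-0.0872) = 0.45733.
Apparent dip = arctan|0.45733| = 24.58° (true dip is 38.8°, so apparent ≤ true as expected).

24.58°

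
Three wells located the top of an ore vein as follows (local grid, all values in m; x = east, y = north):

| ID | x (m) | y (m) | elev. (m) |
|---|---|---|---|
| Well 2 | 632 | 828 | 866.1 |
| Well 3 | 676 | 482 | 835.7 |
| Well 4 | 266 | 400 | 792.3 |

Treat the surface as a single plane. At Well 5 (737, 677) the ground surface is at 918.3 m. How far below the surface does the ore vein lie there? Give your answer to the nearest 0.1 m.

58.1 m

Two edge vectors: Well 2→Well 3 = (44, -346, -30.4), Well 2→Well 4 = (-366, -428, -73.8).
Normal n = (Well 2→Well 3) × (Well 2→Well 4) = (12523.6, 14373.6, -145468).
So ∂z/∂x = −n_x/n_z = 0.08609 and ∂z/∂y = −n_y/n_z = 0.09881.
Intercept c from Well 2: 866.1 − 54.41 − 81.81 = 729.88.
At (737, 677): z_contact = 63.45 + 66.89 + 729.88 = 860.22 m.
Depth below ground = 918.3 − 860.22 = 58.1 m.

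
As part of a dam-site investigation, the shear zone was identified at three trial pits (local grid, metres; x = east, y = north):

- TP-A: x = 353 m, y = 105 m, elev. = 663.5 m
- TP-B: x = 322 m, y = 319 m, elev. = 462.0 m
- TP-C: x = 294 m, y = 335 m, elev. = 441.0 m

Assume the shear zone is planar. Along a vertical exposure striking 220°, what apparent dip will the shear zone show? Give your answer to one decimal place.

Two edge vectors: TP-A→TP-B = (-31, 214, -201.5), TP-A→TP-C = (-59, 230, -222.5).
Normal n = (TP-A→TP-B) × (TP-A→TP-C) = (-1270, 4991, 5496).
So ∂z/∂x = −n_x/n_z = 0.23108 and ∂z/∂y = −n_y/n_z = −0.90811.
Unit vector along 220° is (sin 220°, cos 220°) = (-0.6428, -0.7660).
Slope in that direction = a·(-0.6428) + b·(-0.7660) = 0.54712.
Apparent dip = arctan|0.54712| = 28.7° (true dip is 43.1°, so apparent ≤ true as expected).

28.7°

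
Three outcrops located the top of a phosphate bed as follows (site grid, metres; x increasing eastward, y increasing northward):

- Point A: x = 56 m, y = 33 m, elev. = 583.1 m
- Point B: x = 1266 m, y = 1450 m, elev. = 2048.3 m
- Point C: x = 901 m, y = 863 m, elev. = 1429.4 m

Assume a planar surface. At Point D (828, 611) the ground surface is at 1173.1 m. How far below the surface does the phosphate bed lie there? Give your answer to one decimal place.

Let the plane be z = a·x + b·y + c.
Point B−Point A: 1210a + 1417b = 1465.2;  Point C−Point A: 845a + 830b = 846.3.
Solving gives a = −0.087581, b = 1.108803.
Then c = 583.1 − a·56 − b·33 = 551.41.
At (828, 611): z_contact = −72.52 + 677.48 + 551.41 = 1156.38 m.
Depth below ground = 1173.1 − 1156.38 = 16.7 m.

16.7 m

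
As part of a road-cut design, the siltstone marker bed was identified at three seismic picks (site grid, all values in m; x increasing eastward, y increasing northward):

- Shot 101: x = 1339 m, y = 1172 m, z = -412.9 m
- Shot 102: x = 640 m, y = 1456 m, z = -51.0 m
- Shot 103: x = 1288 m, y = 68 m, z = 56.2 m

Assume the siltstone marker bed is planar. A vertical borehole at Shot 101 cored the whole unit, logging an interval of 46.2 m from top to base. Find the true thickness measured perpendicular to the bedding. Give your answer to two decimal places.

36.36 m

Two edge vectors: Shot 101→Shot 102 = (-699, 284, 361.9), Shot 101→Shot 103 = (-51, -1104, 469.1).
Normal n = (Shot 101→Shot 102) × (Shot 101→Shot 103) = (532762, 309444, 786180).
So ∂z/∂x = −n_x/n_z = −0.67766 and ∂z/∂y = −n_y/n_z = −0.39360.
|∇z| = √(a²+b²) = 0.78367, so dip δ = arctan(0.78367) = 38.08°.
True thickness = vertical thickness × cos δ = 46.2 × cos 38.08° = 36.36 m.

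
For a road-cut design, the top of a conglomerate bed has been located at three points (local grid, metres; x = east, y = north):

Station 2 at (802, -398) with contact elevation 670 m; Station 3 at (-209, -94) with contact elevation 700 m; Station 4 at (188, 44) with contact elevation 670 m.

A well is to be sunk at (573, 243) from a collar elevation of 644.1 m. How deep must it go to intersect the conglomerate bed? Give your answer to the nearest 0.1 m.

Let the plane be z = a·x + b·y + c.
Station 3−Station 2: −1011a + 304b = 30;  Station 4−Station 2: −614a + 442b = 0.
Solving gives a = −0.05096, b = −0.07079.
Then c = 670 − a·802 − b·-398 = 682.70.
At (573, 243): z_contact = −29.20 − 17.20 + 682.70 = 636.29 m.
Depth below ground = 644.1 − 636.29 = 7.8 m.

7.8 m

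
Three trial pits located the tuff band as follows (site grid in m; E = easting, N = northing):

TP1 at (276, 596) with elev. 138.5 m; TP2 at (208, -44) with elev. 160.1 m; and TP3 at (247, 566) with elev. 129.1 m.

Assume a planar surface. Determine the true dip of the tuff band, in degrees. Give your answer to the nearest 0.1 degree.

22.3°

Let the plane be z = a·E + b·N + c.
TP2−TP1: −68a − 640b = 21.6;  TP3−TP1: −29a − 30b = −9.4.
Solving gives a = 0.40339, b = −0.07661.
Gradient magnitude |∇z| = √(a² + b²) = √(0.16272 + 0.00587) = 0.41060.
True dip = arctan(0.41060) = 22.3°, dipping toward W (azimuth ≈ 281°).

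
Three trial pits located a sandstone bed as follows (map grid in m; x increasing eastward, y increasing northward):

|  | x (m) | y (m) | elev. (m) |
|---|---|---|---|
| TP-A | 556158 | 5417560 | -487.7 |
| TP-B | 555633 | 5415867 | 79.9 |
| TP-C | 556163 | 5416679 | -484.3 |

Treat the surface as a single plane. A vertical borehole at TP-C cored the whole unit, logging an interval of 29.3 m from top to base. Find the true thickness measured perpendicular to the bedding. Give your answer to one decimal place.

Let the plane be z = a·x + b·y + c.
TP-B−TP-A: −525a − 1693b = 567.6;  TP-C−TP-A: 5a − 881b = 3.4.
Solving gives a = −1.04949, b = −0.00982.
|∇z| = √(a²+b²) = 1.04954, so dip δ = arctan(1.04954) = 46.38°.
True thickness = vertical thickness × cos δ = 29.3 × cos 46.38° = 20.2 m.

20.2 m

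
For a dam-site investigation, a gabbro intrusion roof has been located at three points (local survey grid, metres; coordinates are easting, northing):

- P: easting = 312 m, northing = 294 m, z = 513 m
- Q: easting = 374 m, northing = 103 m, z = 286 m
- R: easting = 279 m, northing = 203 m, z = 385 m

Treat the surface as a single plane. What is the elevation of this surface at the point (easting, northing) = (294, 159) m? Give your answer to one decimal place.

332.9 m

Let the plane be z = a·easting + b·northing + c.
Q−P: 62a − 191b = −227;  R−P: −33a − 91b = −128.
Solving gives a = 0.31737, b = 1.29150.
Then c = 513 − a·312 − b·294 = 34.28.
At (294, 159): z = 93.3 + 205.3 + 34.28 = 332.9 m.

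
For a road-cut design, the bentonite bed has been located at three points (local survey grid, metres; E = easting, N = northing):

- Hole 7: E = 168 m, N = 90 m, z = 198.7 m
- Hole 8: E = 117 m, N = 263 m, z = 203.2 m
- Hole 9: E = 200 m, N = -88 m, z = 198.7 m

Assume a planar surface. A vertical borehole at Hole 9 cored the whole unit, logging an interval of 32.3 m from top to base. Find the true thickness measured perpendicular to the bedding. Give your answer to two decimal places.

Let the plane be z = a·E + b·N + c.
Hole 8−Hole 7: −51a + 173b = 4.5;  Hole 9−Hole 7: 32a − 178b = 0.
Solving gives a = −0.22614, b = −0.04065.
|∇z| = √(a²+b²) = 0.22977, so dip δ = arctan(0.22977) = 12.94°.
True thickness = vertical thickness × cos δ = 32.3 × cos 12.94° = 31.48 m.

31.48 m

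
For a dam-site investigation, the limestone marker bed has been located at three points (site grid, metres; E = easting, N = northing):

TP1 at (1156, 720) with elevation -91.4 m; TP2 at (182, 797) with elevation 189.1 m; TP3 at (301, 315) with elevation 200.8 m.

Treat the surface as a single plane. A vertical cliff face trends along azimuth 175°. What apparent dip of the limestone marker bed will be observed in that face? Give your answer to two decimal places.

Two edge vectors: TP1→TP2 = (-974, 77, 280.5), TP1→TP3 = (-855, -405, 292.2).
Normal n = (TP1→TP2) × (TP1→TP3) = (136101.9, 44775.3, 460305).
So ∂z/∂E = −n_x/n_z = −0.29568 and ∂z/∂N = −n_y/n_z = −0.09727.
Unit vector along 175° is (sin 175°, cos 175°) = (0.0872, -0.9962).
Slope in that direction = a·(0.0872) + b·(-0.9962) = 0.07113.
Apparent dip = arctan|0.07113| = 4.07° (true dip is 17.3°, so apparent ≤ true as expected).

4.07°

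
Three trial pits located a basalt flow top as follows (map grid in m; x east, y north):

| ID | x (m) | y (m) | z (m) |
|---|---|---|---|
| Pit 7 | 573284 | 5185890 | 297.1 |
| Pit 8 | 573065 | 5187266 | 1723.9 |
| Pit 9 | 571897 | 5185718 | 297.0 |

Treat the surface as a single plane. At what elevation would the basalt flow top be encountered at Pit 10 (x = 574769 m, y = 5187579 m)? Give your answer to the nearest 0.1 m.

1827.4 m

Two edge vectors: Pit 7→Pit 8 = (-219, 1376, 1426.8), Pit 7→Pit 9 = (-1387, -172, -0.1).
Normal n = (Pit 7→Pit 8) × (Pit 7→Pit 9) = (245272, -1978993.5, 1946180).
So ∂z/∂x = −n_x/n_z = −0.126027397 and ∂z/∂y = −n_y/n_z = 1.016860465.
Intercept c from Pit 7: 297.1 + 72249.49 − 5273326.52 = −5200779.93.
At (574769, 5187579): z = −72436.6 + 5275044.0 − 5200779.93 = 1827.4 m.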